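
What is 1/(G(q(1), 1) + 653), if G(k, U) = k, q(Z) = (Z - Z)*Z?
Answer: 1/653 ≈ 0.0015314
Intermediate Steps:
q(Z) = 0 (q(Z) = 0*Z = 0)
1/(G(q(1), 1) + 653) = 1/(0 + 653) = 1/653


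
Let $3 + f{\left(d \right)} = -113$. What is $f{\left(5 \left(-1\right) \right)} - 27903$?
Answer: $-28019$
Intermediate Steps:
$f{\left(d \right)} = -116$ ($f{\left(d \right)} = -3 - 113 = -116$)
$f{\left(5 \left(-1\right) \right)} - 27903 = -116 - 27903 = -28019$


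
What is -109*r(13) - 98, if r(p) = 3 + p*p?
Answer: -18846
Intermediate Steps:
r(p) = 3 + p**2
-109*r(13) - 98 = -109*(3 + 13**2) - 98 = -109*(3 + 169) - 98 = -109*172 - 98 = -18748 - 98 = -18846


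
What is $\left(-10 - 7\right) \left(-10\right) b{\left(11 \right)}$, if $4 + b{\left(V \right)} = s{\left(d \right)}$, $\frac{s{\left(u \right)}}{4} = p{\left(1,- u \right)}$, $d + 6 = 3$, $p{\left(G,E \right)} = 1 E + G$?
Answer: $2040$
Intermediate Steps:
$p{\left(G,E \right)} = E + G$
$d = -3$ ($d = -6 + 3 = -3$)
$s{\left(u \right)} = 4 - 4 u$ ($s{\left(u \right)} = 4 \left(- u + 1\right) = 4 \left(1 - u\right) = 4 - 4 u$)
$b{\left(V \right)} = 12$ ($b{\left(V \right)} = -4 + \left(4 - -12\right) = -4 + \left(4 + 12\right) = -4 + 16 = 12$)
$\left(-10 - 7\right) \left(-10\right) b{\left(11 \right)} = \left(-10 - 7\right) \left(-10\right) 12 = \left(-17\right) \left(-10\right) 12 = 170 \cdot 12 = 2040$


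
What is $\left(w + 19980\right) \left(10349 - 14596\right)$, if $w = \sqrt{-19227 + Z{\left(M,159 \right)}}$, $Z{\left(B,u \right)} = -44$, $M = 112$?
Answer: $-84855060 - 4247 i \sqrt{19271} \approx -8.4855 \cdot 10^{7} - 5.8957 \cdot 10^{5} i$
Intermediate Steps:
$w = i \sqrt{19271}$ ($w = \sqrt{-19227 - 44} = \sqrt{-19271} = i \sqrt{19271} \approx 138.82 i$)
$\left(w + 19980\right) \left(10349 - 14596\right) = \left(i \sqrt{19271} + 19980\right) \left(10349 - 14596\right) = \left(19980 + i \sqrt{19271}\right) \left(-4247\right) = -84855060 - 4247 i \sqrt{19271}$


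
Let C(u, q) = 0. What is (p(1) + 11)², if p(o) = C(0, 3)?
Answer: 121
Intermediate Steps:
p(o) = 0
(p(1) + 11)² = (0 + 11)² = 11² = 121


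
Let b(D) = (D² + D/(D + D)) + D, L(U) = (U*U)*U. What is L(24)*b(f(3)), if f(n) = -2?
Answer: 34560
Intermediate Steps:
L(U) = U³ (L(U) = U²*U = U³)
b(D) = ½ + D + D² (b(D) = (D² + D/((2*D))) + D = (D² + (1/(2*D))*D) + D = (D² + ½) + D = (½ + D²) + D = ½ + D + D²)
L(24)*b(f(3)) = 24³*(½ - 2 + (-2)²) = 13824*(½ - 2 + 4) = 13824*(5/2) = 34560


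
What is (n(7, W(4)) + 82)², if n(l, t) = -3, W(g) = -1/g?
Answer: 6241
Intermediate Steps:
(n(7, W(4)) + 82)² = (-3 + 82)² = 79² = 6241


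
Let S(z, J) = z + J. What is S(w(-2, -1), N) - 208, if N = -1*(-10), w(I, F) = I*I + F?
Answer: -195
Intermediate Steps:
w(I, F) = F + I² (w(I, F) = I² + F = F + I²)
N = 10
S(z, J) = J + z
S(w(-2, -1), N) - 208 = (10 + (-1 + (-2)²)) - 208 = (10 + (-1 + 4)) - 208 = (10 + 3) - 208 = 13 - 208 = -195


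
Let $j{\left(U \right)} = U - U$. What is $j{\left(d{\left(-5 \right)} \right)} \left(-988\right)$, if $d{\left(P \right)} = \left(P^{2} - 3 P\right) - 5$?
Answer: $0$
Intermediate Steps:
$d{\left(P \right)} = -5 + P^{2} - 3 P$
$j{\left(U \right)} = 0$
$j{\left(d{\left(-5 \right)} \right)} \left(-988\right) = 0 \left(-988\right) = 0$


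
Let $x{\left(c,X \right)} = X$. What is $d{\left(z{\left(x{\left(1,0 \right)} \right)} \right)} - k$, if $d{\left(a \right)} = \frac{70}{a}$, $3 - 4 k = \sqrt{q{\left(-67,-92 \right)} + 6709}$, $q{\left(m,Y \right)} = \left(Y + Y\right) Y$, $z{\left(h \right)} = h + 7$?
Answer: $\frac{37}{4} + \frac{\sqrt{23637}}{4} \approx 47.686$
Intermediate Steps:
$z{\left(h \right)} = 7 + h$
$q{\left(m,Y \right)} = 2 Y^{2}$ ($q{\left(m,Y \right)} = 2 Y Y = 2 Y^{2}$)
$k = \frac{3}{4} - \frac{\sqrt{23637}}{4}$ ($k = \frac{3}{4} - \frac{\sqrt{2 \left(-92\right)^{2} + 6709}}{4} = \frac{3}{4} - \frac{\sqrt{2 \cdot 8464 + 6709}}{4} = \frac{3}{4} - \frac{\sqrt{16928 + 6709}}{4} = \frac{3}{4} - \frac{\sqrt{23637}}{4} \approx -37.686$)
$d{\left(z{\left(x{\left(1,0 \right)} \right)} \right)} - k = \frac{70}{7 + 0} - \left(\frac{3}{4} - \frac{\sqrt{23637}}{4}\right) = \frac{70}{7} - \left(\frac{3}{4} - \frac{\sqrt{23637}}{4}\right) = 70 \cdot \frac{1}{7} - \left(\frac{3}{4} - \frac{\sqrt{23637}}{4}\right) = 10 - \left(\frac{3}{4} - \frac{\sqrt{23637}}{4}\right) = \frac{37}{4} + \frac{\sqrt{23637}}{4}$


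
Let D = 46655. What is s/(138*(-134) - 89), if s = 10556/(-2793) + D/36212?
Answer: 35992351/268469213628 ≈ 0.00013407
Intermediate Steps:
s = -35992351/14448588 (s = 10556/(-2793) + 46655/36212 = 10556*(-1/2793) + 46655*(1/36212) = -1508/399 + 46655/36212 = -35992351/14448588 ≈ -2.4911)
s/(138*(-134) - 89) = -35992351/(14448588*(138*(-134) - 89)) = -35992351/(14448588*(-18492 - 89)) = -35992351/14448588/(-18581) = -35992351/14448588*(-1/18581) = 35992351/268469213628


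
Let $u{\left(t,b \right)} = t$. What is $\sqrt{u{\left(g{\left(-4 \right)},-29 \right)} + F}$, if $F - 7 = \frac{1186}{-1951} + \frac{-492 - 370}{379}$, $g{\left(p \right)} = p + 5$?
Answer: $\frac{12 \sqrt{19431454691}}{739429} \approx 2.2622$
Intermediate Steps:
$g{\left(p \right)} = 5 + p$
$F = \frac{3044747}{739429}$ ($F = 7 + \left(\frac{1186}{-1951} + \frac{-492 - 370}{379}\right) = 7 + \left(1186 \left(- \frac{1}{1951}\right) + \left(-492 - 370\right) \frac{1}{379}\right) = 7 - \frac{2131256}{739429} = \frac{3044747}{739429} \approx 4.1177$)
$\sqrt{u{\left(g{\left(-4 \right)},-29 \right)} + F} = \sqrt{\left(5 - 4\right) + \frac{3044747}{739429}} = \sqrt{1 + \frac{3044747}{739429}} = \sqrt{\frac{3784176}{739429}} = \frac{12 \sqrt{19431454691}}{739429}$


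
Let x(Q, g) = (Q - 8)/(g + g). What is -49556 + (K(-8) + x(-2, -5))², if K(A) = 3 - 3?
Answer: -49555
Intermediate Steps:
x(Q, g) = (-8 + Q)/(2*g) (x(Q, g) = (-8 + Q)/((2*g)) = (-8 + Q)*(1/(2*g)) = (-8 + Q)/(2*g))
K(A) = 0
-49556 + (K(-8) + x(-2, -5))² = -49556 + (0 + (½)*(-8 - 2)/(-5))² = -49556 + (0 + (½)*(-⅕)*(-10))² = -49556 + (0 + 1)² = -49556 + 1² = -49556 + 1 = -49555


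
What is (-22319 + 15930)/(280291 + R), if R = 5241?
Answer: -6389/285532 ≈ -0.022376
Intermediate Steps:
(-22319 + 15930)/(280291 + R) = (-22319 + 15930)/(280291 + 5241) = -6389/285532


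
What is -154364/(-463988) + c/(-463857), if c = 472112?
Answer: -5266124311/7686574347 ≈ -0.68511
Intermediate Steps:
-154364/(-463988) + c/(-463857) = -154364/(-463988) + 472112/(-463857) = -154364*(-1/463988) + 472112*(-1/463857) = 5513/16571 - 472112/463857 = -5266124311/7686574347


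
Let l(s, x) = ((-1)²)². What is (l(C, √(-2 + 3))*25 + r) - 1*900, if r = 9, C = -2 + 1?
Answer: -866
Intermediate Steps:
C = -1
l(s, x) = 1 (l(s, x) = 1² = 1)
(l(C, √(-2 + 3))*25 + r) - 1*900 = (1*25 + 9) - 1*900 = (25 + 9) - 900 = 34 - 900 = -866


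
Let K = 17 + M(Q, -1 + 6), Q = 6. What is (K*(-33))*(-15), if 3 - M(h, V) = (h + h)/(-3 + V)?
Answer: 6930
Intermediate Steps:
M(h, V) = 3 - 2*h/(-3 + V) (M(h, V) = 3 - (h + h)/(-3 + V) = 3 - 2*h/(-3 + V))
K = 14 (K = 17 + (-9 - 2*6 + 3*(-1 + 6))/(-3 + (-1 + 6)) = 17 + (-9 - 12 + 3*5)/(-3 + 5) = 17 + (-9 - 12 + 15)/2 = 17 + (1/2)*(-6) = 17 - 3 = 14)
(K*(-33))*(-15) = (14*(-33))*(-15) = -462*(-15) = 6930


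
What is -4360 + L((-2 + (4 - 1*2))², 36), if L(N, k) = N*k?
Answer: -4360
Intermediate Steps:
-4360 + L((-2 + (4 - 1*2))², 36) = -4360 + (-2 + (4 - 1*2))²*36 = -4360 + (-2 + (4 - 2))²*36 = -4360 + (-2 + 2)²*36 = -4360 + 0²*36 = -4360 + 0*36 = -4360 + 0 = -4360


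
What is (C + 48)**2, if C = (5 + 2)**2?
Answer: 9409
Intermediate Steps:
C = 49 (C = 7**2 = 49)
(C + 48)**2 = (49 + 48)**2 = 97**2 = 9409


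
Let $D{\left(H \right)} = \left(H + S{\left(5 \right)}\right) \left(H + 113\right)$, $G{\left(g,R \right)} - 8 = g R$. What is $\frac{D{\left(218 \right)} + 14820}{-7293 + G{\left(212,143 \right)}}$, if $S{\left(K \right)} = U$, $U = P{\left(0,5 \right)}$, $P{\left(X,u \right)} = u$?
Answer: $\frac{88633}{23031} \approx 3.8484$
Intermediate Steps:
$G{\left(g,R \right)} = 8 + R g$ ($G{\left(g,R \right)} = 8 + g R = 8 + R g$)
$U = 5$
$S{\left(K \right)} = 5$
$D{\left(H \right)} = \left(5 + H\right) \left(113 + H\right)$ ($D{\left(H \right)} = \left(H + 5\right) \left(H + 113\right) = \left(5 + H\right) \left(113 + H\right)$)
$\frac{D{\left(218 \right)} + 14820}{-7293 + G{\left(212,143 \right)}} = \frac{\left(565 + 218^{2} + 118 \cdot 218\right) + 14820}{-7293 + \left(8 + 143 \cdot 212\right)} = \frac{\left(565 + 47524 + 25724\right) + 14820}{-7293 + \left(8 + 30316\right)} = \frac{73813 + 14820}{-7293 + 30324} = \frac{88633}{23031}$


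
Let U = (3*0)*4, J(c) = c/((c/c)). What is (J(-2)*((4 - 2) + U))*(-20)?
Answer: 80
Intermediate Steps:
J(c) = c (J(c) = c/1 = c*1 = c)
U = 0 (U = 0*4 = 0)
(J(-2)*((4 - 2) + U))*(-20) = -2*((4 - 2) + 0)*(-20) = -2*(2 + 0)*(-20) = -2*2*(-20) = -4*(-20) = 80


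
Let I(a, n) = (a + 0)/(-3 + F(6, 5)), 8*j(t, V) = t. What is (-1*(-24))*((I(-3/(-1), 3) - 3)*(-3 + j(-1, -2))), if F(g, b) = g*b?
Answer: 650/3 ≈ 216.67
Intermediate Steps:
F(g, b) = b*g
j(t, V) = t/8
I(a, n) = a/27 (I(a, n) = (a + 0)/(-3 + 5*6) = a/(-3 + 30) = a/27)
(-1*(-24))*((I(-3/(-1), 3) - 3)*(-3 + j(-1, -2))) = (-1*(-24))*(((-3/(-1))/27 - 3)*(-3 + (⅛)*(-1))) = 24*(((-3*(-1))/27 - 3)*(-3 - ⅛)) = 24*(((1/27)*3 - 3)*(-25/8)) = 24*((⅑ - 3)*(-25/8)) = 24*(-26/9*(-25/8)) = 24*(325/36) = 650/3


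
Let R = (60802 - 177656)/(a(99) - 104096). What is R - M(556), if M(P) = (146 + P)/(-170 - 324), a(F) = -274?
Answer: 2519108/991515 ≈ 2.5407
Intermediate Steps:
M(P) = -73/247 - P/494 (M(P) = (146 + P)/(-494) = (146 + P)*(-1/494) = -73/247 - P/494)
R = 58427/52185 (R = (60802 - 177656)/(-274 - 104096) = -116854/(-104370) = -116854*(-1/104370) = 58427/52185 ≈ 1.1196)
R - M(556) = 58427/52185 - (-73/247 - 1/494*556) = 58427/52185 - (-73/247 - 278/247) = 58427/52185 - 1*(-27/19) = 58427/52185 + 27/19 = 2519108/991515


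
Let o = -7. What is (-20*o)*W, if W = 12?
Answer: 1680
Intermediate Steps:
(-20*o)*W = -20*(-7)*12 = 140*12 = 1680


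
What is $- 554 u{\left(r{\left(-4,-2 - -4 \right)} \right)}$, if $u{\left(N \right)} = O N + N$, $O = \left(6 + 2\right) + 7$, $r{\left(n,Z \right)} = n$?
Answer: $35456$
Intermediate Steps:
$O = 15$ ($O = 8 + 7 = 15$)
$u{\left(N \right)} = 16 N$ ($u{\left(N \right)} = 15 N + N = 16 N$)
$- 554 u{\left(r{\left(-4,-2 - -4 \right)} \right)} = - 554 \cdot 16 \left(-4\right) = \left(-554\right) \left(-64\right) = 35456$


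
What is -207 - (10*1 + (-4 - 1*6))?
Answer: -207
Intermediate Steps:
-207 - (10*1 + (-4 - 1*6)) = -207 - (10 + (-4 - 6)) = -207 - (10 - 10) = -207 - 1*0 = -207 + 0 = -207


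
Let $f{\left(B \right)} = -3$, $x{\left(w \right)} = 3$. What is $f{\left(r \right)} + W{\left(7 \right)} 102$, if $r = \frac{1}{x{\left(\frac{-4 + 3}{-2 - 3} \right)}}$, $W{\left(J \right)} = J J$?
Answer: $4995$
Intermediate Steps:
$W{\left(J \right)} = J^{2}$
$r = \frac{1}{3} \approx 0.33333$
$f{\left(r \right)} + W{\left(7 \right)} 102 = -3 + 7^{2} \cdot 102 = -3 + 49 \cdot 102 = -3 + 4998 = 4995$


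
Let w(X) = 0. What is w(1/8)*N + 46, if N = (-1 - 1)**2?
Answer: 46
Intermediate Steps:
N = 4 (N = (-2)**2 = 4)
w(1/8)*N + 46 = 0*4 + 46 = 0 + 46 = 46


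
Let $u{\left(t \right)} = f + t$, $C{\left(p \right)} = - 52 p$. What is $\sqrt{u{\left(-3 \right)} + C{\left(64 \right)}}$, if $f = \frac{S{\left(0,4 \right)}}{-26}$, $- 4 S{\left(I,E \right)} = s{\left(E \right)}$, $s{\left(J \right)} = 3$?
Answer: $\frac{i \sqrt{9006946}}{52} \approx 57.715 i$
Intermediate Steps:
$S{\left(I,E \right)} = - \frac{3}{4}$ ($S{\left(I,E \right)} = \left(- \frac{1}{4}\right) 3 = - \frac{3}{4}$)
$f = \frac{3}{104}$ ($f = - \frac{3}{4 \left(-26\right)} = \left(- \frac{3}{4}\right) \left(- \frac{1}{26}\right) = \frac{3}{104} \approx 0.028846$)
$u{\left(t \right)} = \frac{3}{104} + t$
$\sqrt{u{\left(-3 \right)} + C{\left(64 \right)}} = \sqrt{\left(\frac{3}{104} - 3\right) - 3328} = \sqrt{- \frac{309}{104} - 3328} = \sqrt{- \frac{346421}{104}} = \frac{i \sqrt{9006946}}{52}$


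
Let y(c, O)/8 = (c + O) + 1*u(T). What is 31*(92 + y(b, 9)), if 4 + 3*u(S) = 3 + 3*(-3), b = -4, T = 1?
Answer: 9796/3 ≈ 3265.3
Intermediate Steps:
u(S) = -10/3 (u(S) = -4/3 + (3 + 3*(-3))/3 = -4/3 + (3 - 9)/3 = -4/3 + (1/3)*(-6) = -4/3 - 2 = -10/3)
y(c, O) = -80/3 + 8*O + 8*c (y(c, O) = 8*((c + O) + 1*(-10/3)) = 8*((O + c) - 10/3) = 8*(-10/3 + O + c) = -80/3 + 8*O + 8*c)
31*(92 + y(b, 9)) = 31*(92 + (-80/3 + 8*9 + 8*(-4))) = 31*(92 + (-80/3 + 72 - 32)) = 31*(92 + 40/3) = 31*(316/3) = 9796/3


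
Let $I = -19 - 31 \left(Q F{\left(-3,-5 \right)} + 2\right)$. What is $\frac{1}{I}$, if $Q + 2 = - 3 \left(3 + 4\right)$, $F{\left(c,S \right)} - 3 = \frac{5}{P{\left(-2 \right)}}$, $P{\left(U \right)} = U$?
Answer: $\frac{2}{551} \approx 0.0036298$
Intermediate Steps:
$F{\left(c,S \right)} = \frac{1}{2}$ ($F{\left(c,S \right)} = 3 + \frac{5}{-2} = 3 + 5 \left(- \frac{1}{2}\right) = 3 - \frac{5}{2} = \frac{1}{2}$)
$Q = -23$ ($Q = -2 - 3 \left(3 + 4\right) = -2 - 21 = -23$)
$I = \frac{551}{2}$ ($I = -19 - 31 \left(\left(-23\right) \frac{1}{2} + 2\right) = -19 - 31 \left(- \frac{23}{2} + 2\right) = -19 - - \frac{589}{2} = -19 + \frac{589}{2} = \frac{551}{2} \approx 275.5$)
$\frac{1}{I} = \frac{1}{\frac{551}{2}} = \frac{2}{551}$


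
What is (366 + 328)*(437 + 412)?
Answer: 589206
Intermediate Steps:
(366 + 328)*(437 + 412) = 694*849 = 589206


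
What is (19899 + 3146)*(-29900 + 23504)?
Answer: -147395820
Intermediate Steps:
(19899 + 3146)*(-29900 + 23504) = 23045*(-6396) = -147395820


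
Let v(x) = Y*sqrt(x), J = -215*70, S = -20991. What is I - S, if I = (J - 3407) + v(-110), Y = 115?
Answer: 2534 + 115*I*sqrt(110) ≈ 2534.0 + 1206.1*I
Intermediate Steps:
J = -15050
v(x) = 115*sqrt(x)
I = -18457 + 115*I*sqrt(110) (I = (-15050 - 3407) + 115*sqrt(-110) = -18457 + 115*(I*sqrt(110)) = -18457 + 115*I*sqrt(110) ≈ -18457.0 + 1206.1*I)
I - S = (-18457 + 115*I*sqrt(110)) - 1*(-20991) = (-18457 + 115*I*sqrt(110)) + 20991 = 2534 + 115*I*sqrt(110)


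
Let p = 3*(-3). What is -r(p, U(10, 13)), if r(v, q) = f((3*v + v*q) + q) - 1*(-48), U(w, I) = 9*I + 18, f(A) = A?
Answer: 1059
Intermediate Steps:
p = -9
U(w, I) = 18 + 9*I
r(v, q) = 48 + q + 3*v + q*v (r(v, q) = ((3*v + v*q) + q) - 1*(-48) = ((3*v + q*v) + q) + 48 = (q + 3*v + q*v) + 48 = 48 + q + 3*v + q*v)
-r(p, U(10, 13)) = -(48 + (18 + 9*13) + 3*(-9) + (18 + 9*13)*(-9)) = -(48 + (18 + 117) - 27 + (18 + 117)*(-9)) = -(48 + 135 - 27 + 135*(-9)) = -(48 + 135 - 27 - 1215) = -1*(-1059) = 1059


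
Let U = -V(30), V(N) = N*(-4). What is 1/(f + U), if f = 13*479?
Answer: 1/6347 ≈ 0.00015755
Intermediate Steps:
V(N) = -4*N
f = 6227
U = 120 (U = -(-4)*30 = -1*(-120) = 120)
1/(f + U) = 1/(6227 + 120) = 1/6347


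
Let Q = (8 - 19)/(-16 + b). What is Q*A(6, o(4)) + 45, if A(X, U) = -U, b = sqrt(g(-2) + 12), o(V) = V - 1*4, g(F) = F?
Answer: 45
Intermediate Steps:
o(V) = -4 + V (o(V) = V - 4 = -4 + V)
b = sqrt(10) (b = sqrt(-2 + 12) = sqrt(10) ≈ 3.1623)
Q = -11/(-16 + sqrt(10)) (Q = (8 - 19)/(-16 + sqrt(10)) = -11/(-16 + sqrt(10)) ≈ 0.85685)
Q*A(6, o(4)) + 45 = (88/123 + 11*sqrt(10)/246)*(-(-4 + 4)) + 45 = (88/123 + 11*sqrt(10)/246)*(-1*0) + 45 = (88/123 + 11*sqrt(10)/246)*0 + 45 = 0 + 45 = 45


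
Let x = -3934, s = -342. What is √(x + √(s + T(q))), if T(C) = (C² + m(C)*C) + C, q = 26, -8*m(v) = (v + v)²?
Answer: √(-3934 + 14*I*√43) ≈ 0.7318 + 62.726*I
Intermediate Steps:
m(v) = -v²/2 (m(v) = -(v + v)²/8 = -4*v²/8 = -v²/2)
T(C) = C + C² - C³/2 (T(C) = (C² + (-C²/2)*C) + C = (C² - C³/2) + C = C + C² - C³/2)
√(x + √(s + T(q))) = √(-3934 + √(-342 + 26*(1 + 26 - ½*26²))) = √(-3934 + √(-342 + 26*(1 + 26 - ½*676))) = √(-3934 + √(-342 + 26*(1 + 26 - 338))) = √(-3934 + √(-342 + 26*(-311))) = √(-3934 + √(-342 - 8086)) = √(-3934 + √(-8428)) = √(-3934 + 14*I*√43)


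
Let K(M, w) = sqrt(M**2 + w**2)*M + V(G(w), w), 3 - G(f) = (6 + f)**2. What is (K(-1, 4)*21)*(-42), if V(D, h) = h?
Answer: -3528 + 882*sqrt(17) ≈ 108.58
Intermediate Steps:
G(f) = 3 - (6 + f)**2
K(M, w) = w + M*sqrt(M**2 + w**2) (K(M, w) = sqrt(M**2 + w**2)*M + w = M*sqrt(M**2 + w**2) + w = w + M*sqrt(M**2 + w**2))
(K(-1, 4)*21)*(-42) = ((4 - sqrt((-1)**2 + 4**2))*21)*(-42) = ((4 - sqrt(1 + 16))*21)*(-42) = ((4 - sqrt(17))*21)*(-42) = (84 - 21*sqrt(17))*(-42) = -3528 + 882*sqrt(17)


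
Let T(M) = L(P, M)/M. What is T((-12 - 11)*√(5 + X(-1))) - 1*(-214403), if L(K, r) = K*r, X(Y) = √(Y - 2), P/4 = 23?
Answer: 214495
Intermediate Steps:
P = 92 (P = 4*23 = 92)
X(Y) = √(-2 + Y)
T(M) = 92 (T(M) = (92*M)/M = 92)
T((-12 - 11)*√(5 + X(-1))) - 1*(-214403) = 92 - 1*(-214403) = 92 + 214403 = 214495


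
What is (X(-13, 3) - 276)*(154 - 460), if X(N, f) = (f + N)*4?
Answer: 96696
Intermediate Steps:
X(N, f) = 4*N + 4*f (X(N, f) = (N + f)*4 = 4*N + 4*f)
(X(-13, 3) - 276)*(154 - 460) = ((4*(-13) + 4*3) - 276)*(154 - 460) = ((-52 + 12) - 276)*(-306) = (-40 - 276)*(-306) = -316*(-306) = 96696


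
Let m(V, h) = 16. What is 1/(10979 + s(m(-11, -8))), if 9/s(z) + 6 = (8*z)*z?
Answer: 2042/22419127 ≈ 9.1083e-5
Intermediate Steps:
s(z) = 9/(-6 + 8*z**2) (s(z) = 9/(-6 + (8*z)*z) = 9/(-6 + 8*z**2))
1/(10979 + s(m(-11, -8))) = 1/(10979 + 9/(2*(-3 + 4*16**2))) = 1/(10979 + 9/(2*(-3 + 4*256))) = 1/(10979 + 9/(2*(-3 + 1024))) = 1/(10979 + (9/2)/1021) = 1/(10979 + (9/2)*(1/1021)) = 1/(10979 + 9/2042) = 1/(22419127/2042) = 2042/22419127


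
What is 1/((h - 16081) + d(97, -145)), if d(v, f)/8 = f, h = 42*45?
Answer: -1/15351 ≈ -6.5142e-5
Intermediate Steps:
h = 1890
d(v, f) = 8*f
1/((h - 16081) + d(97, -145)) = 1/((1890 - 16081) + 8*(-145)) = 1/(-14191 - 1160) = 1/(-15351) = -1/15351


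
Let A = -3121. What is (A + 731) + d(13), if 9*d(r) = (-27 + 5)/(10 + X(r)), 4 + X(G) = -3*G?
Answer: -64528/27 ≈ -2389.9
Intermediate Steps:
X(G) = -4 - 3*G
d(r) = -22/(9*(6 - 3*r)) (d(r) = ((-27 + 5)/(10 + (-4 - 3*r)))/9 = (-22/(6 - 3*r))/9 = -22/(9*(6 - 3*r)))
(A + 731) + d(13) = (-3121 + 731) + 22/(27*(-2 + 13)) = -2390 + (22/27)/11 = -2390 + (22/27)*(1/11) = -2390 + 2/27 = -64528/27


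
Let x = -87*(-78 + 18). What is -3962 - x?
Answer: -9182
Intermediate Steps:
x = 5220 (x = -87*(-60) = 5220)
-3962 - x = -3962 - 1*5220 = -3962 - 5220 = -9182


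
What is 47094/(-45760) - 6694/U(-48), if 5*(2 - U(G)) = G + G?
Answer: -384144791/1212640 ≈ -316.78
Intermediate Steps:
U(G) = 2 - 2*G/5 (U(G) = 2 - (G + G)/5 = 2 - 2*G/5)
47094/(-45760) - 6694/U(-48) = 47094/(-45760) - 6694/(2 - ⅖*(-48)) = 47094*(-1/45760) - 6694/(2 + 96/5) = -23547/22880 - 6694/106/5 = -23547/22880 - 6694*5/106 = -23547/22880 - 16735/53 = -384144791/1212640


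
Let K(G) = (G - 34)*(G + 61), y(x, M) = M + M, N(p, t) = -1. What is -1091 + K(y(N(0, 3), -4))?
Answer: -3317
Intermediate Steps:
y(x, M) = 2*M
K(G) = (-34 + G)*(61 + G)
-1091 + K(y(N(0, 3), -4)) = -1091 + (-2074 + (2*(-4))**2 + 27*(2*(-4))) = -1091 + (-2074 + (-8)**2 + 27*(-8)) = -1091 + (-2074 + 64 - 216) = -1091 - 2226 = -3317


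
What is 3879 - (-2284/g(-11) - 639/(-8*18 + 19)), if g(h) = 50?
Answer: 489946/125 ≈ 3919.6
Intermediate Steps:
3879 - (-2284/g(-11) - 639/(-8*18 + 19)) = 3879 - (-2284/50 - 639/(-8*18 + 19)) = 3879 - (-2284*1/50 - 639/(-144 + 19)) = 3879 - (-1142/25 - 639/(-125)) = 3879 - (-1142/25 - 639*(-1/125)) = 3879 - (-1142/25 + 639/125) = 3879 - 1*(-5071/125) = 3879 + 5071/125 = 489946/125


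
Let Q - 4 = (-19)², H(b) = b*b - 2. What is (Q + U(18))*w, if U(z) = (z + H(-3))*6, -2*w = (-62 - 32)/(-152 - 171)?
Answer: -24205/323 ≈ -74.938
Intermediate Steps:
w = -47/323 (w = -(-62 - 32)/(2*(-152 - 171)) = -(-47)/(-323) = -(-47)*(-1)/323 = -½*94/323 = -47/323 ≈ -0.14551)
H(b) = -2 + b² (H(b) = b² - 2 = -2 + b²)
Q = 365 (Q = 4 + (-19)² = 4 + 361 = 365)
U(z) = 42 + 6*z (U(z) = (z + (-2 + (-3)²))*6 = (z + (-2 + 9))*6 = (z + 7)*6 = (7 + z)*6 = 42 + 6*z)
(Q + U(18))*w = (365 + (42 + 6*18))*(-47/323) = (365 + (42 + 108))*(-47/323) = (365 + 150)*(-47/323) = 515*(-47/323) = -24205/323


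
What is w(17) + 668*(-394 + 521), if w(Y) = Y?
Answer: 84853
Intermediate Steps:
w(17) + 668*(-394 + 521) = 17 + 668*(-394 + 521) = 17 + 668*127 = 17 + 84836 = 84853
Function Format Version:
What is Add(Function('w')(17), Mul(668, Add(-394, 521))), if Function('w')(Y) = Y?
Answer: 84853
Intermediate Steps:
Add(Function('w')(17), Mul(668, Add(-394, 521))) = Add(17, Mul(668, Add(-394, 521))) = Add(17, Mul(668, 127)) = Add(17, 84836) = 84853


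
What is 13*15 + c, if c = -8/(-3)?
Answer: 593/3 ≈ 197.67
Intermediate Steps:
c = 8/3 (c = -8*(-⅓) = 8/3 ≈ 2.6667)
13*15 + c = 13*15 + 8/3 = 195 + 8/3 = 593/3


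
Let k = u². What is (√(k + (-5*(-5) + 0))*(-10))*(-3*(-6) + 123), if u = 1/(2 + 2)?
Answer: -705*√401/2 ≈ -7058.8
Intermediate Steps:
u = ¼ (u = 1/4 = ¼ ≈ 0.25000)
k = 1/16 (k = (¼)² = 1/16 ≈ 0.062500)
(√(k + (-5*(-5) + 0))*(-10))*(-3*(-6) + 123) = (√(1/16 + (-5*(-5) + 0))*(-10))*(-3*(-6) + 123) = (√(1/16 + (25 + 0))*(-10))*(18 + 123) = (√(1/16 + 25)*(-10))*141 = (√(401/16)*(-10))*141 = ((√401/4)*(-10))*141 = -5*√401/2*141 = -705*√401/2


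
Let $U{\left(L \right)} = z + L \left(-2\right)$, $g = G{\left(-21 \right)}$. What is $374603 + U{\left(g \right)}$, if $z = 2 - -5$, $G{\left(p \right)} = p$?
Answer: $374652$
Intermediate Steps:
$z = 7$ ($z = 2 + 5 = 7$)
$g = -21$
$U{\left(L \right)} = 7 - 2 L$ ($U{\left(L \right)} = 7 + L \left(-2\right) = 7 - 2 L$)
$374603 + U{\left(g \right)} = 374603 + \left(7 - -42\right) = 374603 + \left(7 + 42\right) = 374603 + 49 = 374652$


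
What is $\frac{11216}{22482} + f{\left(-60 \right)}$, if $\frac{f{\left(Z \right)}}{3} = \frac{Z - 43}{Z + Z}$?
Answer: $\frac{1382143}{449640} \approx 3.0739$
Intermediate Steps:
$f{\left(Z \right)} = \frac{3 \left(-43 + Z\right)}{2 Z}$ ($f{\left(Z \right)} = 3 \frac{Z - 43}{Z + Z} = 3 \frac{-43 + Z}{2 Z} = \frac{3 \left(-43 + Z\right)}{2 Z}$)
$\frac{11216}{22482} + f{\left(-60 \right)} = \frac{11216}{22482} + \frac{3 \left(-43 - 60\right)}{2 \left(-60\right)} = 11216 \cdot \frac{1}{22482} + \frac{3}{2} \left(- \frac{1}{60}\right) \left(-103\right) = \frac{5608}{11241} + \frac{103}{40} = \frac{1382143}{449640}$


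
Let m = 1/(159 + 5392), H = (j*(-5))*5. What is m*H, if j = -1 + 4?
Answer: -75/5551 ≈ -0.013511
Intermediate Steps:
j = 3
H = -75 (H = (3*(-5))*5 = -15*5 = -75)
m = 1/5551 ≈ 0.00018015
m*H = (1/5551)*(-75) = -75/5551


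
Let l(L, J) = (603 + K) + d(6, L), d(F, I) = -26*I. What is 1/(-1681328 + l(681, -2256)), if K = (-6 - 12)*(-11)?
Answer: -1/1698233 ≈ -5.8885e-7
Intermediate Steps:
K = 198 (K = -18*(-11) = 198)
l(L, J) = 801 - 26*L (l(L, J) = (603 + 198) - 26*L = 801 - 26*L)
1/(-1681328 + l(681, -2256)) = 1/(-1681328 + (801 - 26*681)) = 1/(-1681328 + (801 - 17706)) = 1/(-1681328 - 16905) = 1/(-1698233) = -1/1698233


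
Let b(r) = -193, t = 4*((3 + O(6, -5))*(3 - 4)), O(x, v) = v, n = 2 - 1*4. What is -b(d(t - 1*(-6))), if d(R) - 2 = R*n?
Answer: 193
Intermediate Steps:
n = -2 (n = 2 - 4 = -2)
t = 8 (t = 4*((3 - 5)*(3 - 4)) = 4*(-2*(-1)) = 4*2 = 8)
d(R) = 2 - 2*R (d(R) = 2 + R*(-2) = 2 - 2*R)
-b(d(t - 1*(-6))) = -1*(-193) = 193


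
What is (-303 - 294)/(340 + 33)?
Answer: -597/373 ≈ -1.6005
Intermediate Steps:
(-303 - 294)/(340 + 33) = -597/373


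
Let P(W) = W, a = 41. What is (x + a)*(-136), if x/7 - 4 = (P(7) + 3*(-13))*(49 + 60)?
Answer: 3311192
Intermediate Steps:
x = -24388 (x = 28 + 7*((7 + 3*(-13))*(49 + 60)) = 28 + 7*((7 - 39)*109) = 28 + 7*(-32*109) = 28 + 7*(-3488) = 28 - 24416 = -24388)
(x + a)*(-136) = (-24388 + 41)*(-136) = -24347*(-136) = 3311192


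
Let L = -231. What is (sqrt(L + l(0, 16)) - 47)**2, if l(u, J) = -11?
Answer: 1967 - 1034*I*sqrt(2) ≈ 1967.0 - 1462.3*I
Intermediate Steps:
(sqrt(L + l(0, 16)) - 47)**2 = (sqrt(-231 - 11) - 47)**2 = (sqrt(-242) - 47)**2 = (11*I*sqrt(2) - 47)**2 = (-47 + 11*I*sqrt(2))**2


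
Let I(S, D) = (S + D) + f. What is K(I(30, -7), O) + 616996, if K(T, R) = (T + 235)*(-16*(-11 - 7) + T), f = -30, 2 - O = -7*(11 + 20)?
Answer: 681064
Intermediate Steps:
O = 219 (O = 2 - (-7)*(11 + 20) = 2 - (-7)*31 = 2 - 1*(-217) = 2 + 217 = 219)
I(S, D) = -30 + D + S (I(S, D) = (S + D) - 30 = (D + S) - 30 = -30 + D + S)
K(T, R) = (235 + T)*(288 + T) (K(T, R) = (235 + T)*(-16*(-18) + T) = (235 + T)*(288 + T))
K(I(30, -7), O) + 616996 = (67680 + (-30 - 7 + 30)² + 523*(-30 - 7 + 30)) + 616996 = (67680 + (-7)² + 523*(-7)) + 616996 = (67680 + 49 - 3661) + 616996 = 64068 + 616996 = 681064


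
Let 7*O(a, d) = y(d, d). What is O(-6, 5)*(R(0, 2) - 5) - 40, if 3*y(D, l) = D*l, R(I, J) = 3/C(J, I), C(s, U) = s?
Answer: -265/6 ≈ -44.167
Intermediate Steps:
R(I, J) = 3/J
y(D, l) = D*l/3 (y(D, l) = (D*l)/3 = D*l/3)
O(a, d) = d²/21 (O(a, d) = (d*d/3)/7 = (d²/3)/7 = d²/21)
O(-6, 5)*(R(0, 2) - 5) - 40 = ((1/21)*5²)*(3/2 - 5) - 40 = ((1/21)*25)*(3*(½) - 5) - 40 = 25*(3/2 - 5)/21 - 40 = (25/21)*(-7/2) - 40 = -25/6 - 40 = -265/6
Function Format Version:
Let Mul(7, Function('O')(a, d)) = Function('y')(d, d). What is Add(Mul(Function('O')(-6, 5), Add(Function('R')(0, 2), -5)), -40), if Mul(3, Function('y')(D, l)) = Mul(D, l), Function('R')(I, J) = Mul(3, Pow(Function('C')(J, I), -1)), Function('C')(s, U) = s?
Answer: Rational(-265, 6) ≈ -44.167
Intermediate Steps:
Function('R')(I, J) = Mul(3, Pow(J, -1))
Function('y')(D, l) = Mul(Rational(1, 3), D, l) (Function('y')(D, l) = Mul(Rational(1, 3), Mul(D, l)) = Mul(Rational(1, 3), D, l))
Function('O')(a, d) = Mul(Rational(1, 21), Pow(d, 2)) (Function('O')(a, d) = Mul(Rational(1, 7), Mul(Rational(1, 3), d, d)) = Mul(Rational(1, 7), Mul(Rational(1, 3), Pow(d, 2))) = Mul(Rational(1, 21), Pow(d, 2)))
Add(Mul(Function('O')(-6, 5), Add(Function('R')(0, 2), -5)), -40) = Add(Mul(Mul(Rational(1, 21), Pow(5, 2)), Add(Mul(3, Pow(2, -1)), -5)), -40) = Add(Mul(Mul(Rational(1, 21), 25), Add(Mul(3, Rational(1, 2)), -5)), -40) = Add(Mul(Rational(25, 21), Add(Rational(3, 2), -5)), -40) = Add(Mul(Rational(25, 21), Rational(-7, 2)), -40) = Add(Rational(-25, 6), -40) = Rational(-265, 6)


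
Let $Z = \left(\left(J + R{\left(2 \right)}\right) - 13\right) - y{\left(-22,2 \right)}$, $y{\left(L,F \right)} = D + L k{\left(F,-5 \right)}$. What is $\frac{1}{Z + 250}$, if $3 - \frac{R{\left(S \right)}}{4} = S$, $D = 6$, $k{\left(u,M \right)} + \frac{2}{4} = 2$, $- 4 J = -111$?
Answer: $\frac{4}{1183} \approx 0.0033812$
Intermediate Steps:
$J = \frac{111}{4}$ ($J = \left(- \frac{1}{4}\right) \left(-111\right) = \frac{111}{4} \approx 27.75$)
$k{\left(u,M \right)} = \frac{3}{2}$ ($k{\left(u,M \right)} = - \frac{1}{2} + 2 = \frac{3}{2}$)
$R{\left(S \right)} = 12 - 4 S$
$y{\left(L,F \right)} = 6 + \frac{3 L}{2}$ ($y{\left(L,F \right)} = 6 + L \frac{3}{2} = 6 + \frac{3 L}{2}$)
$Z = \frac{183}{4}$ ($Z = \left(\left(\frac{111}{4} + \left(12 - 8\right)\right) - 13\right) - \left(6 + \frac{3}{2} \left(-22\right)\right) = \left(\left(\frac{111}{4} + \left(12 - 8\right)\right) - 13\right) - \left(6 - 33\right) = \left(\left(\frac{111}{4} + 4\right) - 13\right) - -27 = \left(\frac{127}{4} - 13\right) + 27 = \frac{75}{4} + 27 = \frac{183}{4} \approx 45.75$)
$\frac{1}{Z + 250} = \frac{1}{\frac{183}{4} + 250} = \frac{1}{\frac{1183}{4}} = \frac{4}{1183}$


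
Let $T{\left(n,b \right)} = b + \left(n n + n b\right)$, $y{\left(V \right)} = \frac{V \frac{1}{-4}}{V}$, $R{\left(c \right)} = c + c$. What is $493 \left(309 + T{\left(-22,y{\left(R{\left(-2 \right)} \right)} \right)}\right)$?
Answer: $\frac{1574149}{4} \approx 3.9354 \cdot 10^{5}$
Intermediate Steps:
$R{\left(c \right)} = 2 c$
$y{\left(V \right)} = - \frac{1}{4}$ ($y{\left(V \right)} = \frac{V \left(- \frac{1}{4}\right)}{V} = \frac{\left(- \frac{1}{4}\right) V}{V} = - \frac{1}{4}$)
$T{\left(n,b \right)} = b + n^{2} + b n$ ($T{\left(n,b \right)} = b + \left(n^{2} + b n\right) = b + n^{2} + b n$)
$493 \left(309 + T{\left(-22,y{\left(R{\left(-2 \right)} \right)} \right)}\right) = 493 \left(309 - \left(- \frac{21}{4} - 484\right)\right) = 493 \left(309 + \left(- \frac{1}{4} + 484 + \frac{11}{2}\right)\right) = 493 \left(309 + \frac{1957}{4}\right) = 493 \cdot \frac{3193}{4} = \frac{1574149}{4}$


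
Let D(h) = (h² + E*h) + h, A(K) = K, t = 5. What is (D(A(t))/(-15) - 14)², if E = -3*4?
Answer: 144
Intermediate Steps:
E = -12
D(h) = h² - 11*h (D(h) = (h² - 12*h) + h = h² - 11*h)
(D(A(t))/(-15) - 14)² = ((5*(-11 + 5))/(-15) - 14)² = ((5*(-6))*(-1/15) - 14)² = (-30*(-1/15) - 14)² = (2 - 14)² = (-12)² = 144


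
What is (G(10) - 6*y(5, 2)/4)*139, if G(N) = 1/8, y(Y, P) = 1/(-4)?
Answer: 139/2 ≈ 69.500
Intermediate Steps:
y(Y, P) = -¼
G(N) = ⅛
(G(10) - 6*y(5, 2)/4)*139 = (⅛ - (-3)/(2*4))*139 = (⅛ - 6*(-1/16))*139 = (⅛ + 3/8)*139 = (½)*139 = 139/2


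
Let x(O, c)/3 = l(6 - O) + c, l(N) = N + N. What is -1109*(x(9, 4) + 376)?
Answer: -410330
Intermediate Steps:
l(N) = 2*N
x(O, c) = 36 - 6*O + 3*c (x(O, c) = 3*(2*(6 - O) + c) = 3*((12 - 2*O) + c) = 3*(12 + c - 2*O) = 36 - 6*O + 3*c)
-1109*(x(9, 4) + 376) = -1109*((36 - 6*9 + 3*4) + 376) = -1109*((36 - 54 + 12) + 376) = -1109*(-6 + 376) = -1109*370 = -410330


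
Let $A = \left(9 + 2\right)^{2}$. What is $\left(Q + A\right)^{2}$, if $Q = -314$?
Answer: $37249$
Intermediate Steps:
$A = 121$ ($A = 11^{2} = 121$)
$\left(Q + A\right)^{2} = \left(-314 + 121\right)^{2} = \left(-193\right)^{2} = 37249$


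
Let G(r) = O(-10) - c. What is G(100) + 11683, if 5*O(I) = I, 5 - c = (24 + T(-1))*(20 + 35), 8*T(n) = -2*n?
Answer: 52039/4 ≈ 13010.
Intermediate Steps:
T(n) = -n/4 (T(n) = (-2*n)/8 = -n/4)
c = -5315/4 (c = 5 - (24 - 1/4*(-1))*(20 + 35) = 5 - (24 + 1/4)*55 = 5 - 97*55/4 = 5 - 1*5335/4 = 5 - 5335/4 = -5315/4 ≈ -1328.8)
O(I) = I/5
G(r) = 5307/4 (G(r) = (1/5)*(-10) - 1*(-5315/4) = -2 + 5315/4 = 5307/4)
G(100) + 11683 = 5307/4 + 11683 = 52039/4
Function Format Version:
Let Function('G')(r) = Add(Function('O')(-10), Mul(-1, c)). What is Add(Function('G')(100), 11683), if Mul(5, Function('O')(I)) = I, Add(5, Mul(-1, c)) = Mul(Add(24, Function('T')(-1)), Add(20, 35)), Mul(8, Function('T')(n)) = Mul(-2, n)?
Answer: Rational(52039, 4) ≈ 13010.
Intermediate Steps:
Function('T')(n) = Mul(Rational(-1, 4), n) (Function('T')(n) = Mul(Rational(1, 8), Mul(-2, n)) = Mul(Rational(-1, 4), n))
c = Rational(-5315, 4) (c = Add(5, Mul(-1, Mul(Add(24, Mul(Rational(-1, 4), -1)), Add(20, 35)))) = Add(5, Mul(-1, Mul(Add(24, Rational(1, 4)), 55))) = Add(5, Mul(-1, Mul(Rational(97, 4), 55))) = Add(5, Mul(-1, Rational(5335, 4))) = Add(5, Rational(-5335, 4)) = Rational(-5315, 4) ≈ -1328.8)
Function('O')(I) = Mul(Rational(1, 5), I)
Function('G')(r) = Rational(5307, 4) (Function('G')(r) = Add(Mul(Rational(1, 5), -10), Mul(-1, Rational(-5315, 4))) = Add(-2, Rational(5315, 4)) = Rational(5307, 4))
Add(Function('G')(100), 11683) = Add(Rational(5307, 4), 11683) = Rational(52039, 4)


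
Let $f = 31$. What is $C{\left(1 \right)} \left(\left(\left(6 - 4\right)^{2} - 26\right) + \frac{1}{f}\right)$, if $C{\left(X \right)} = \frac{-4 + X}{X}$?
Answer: $\frac{2043}{31} \approx 65.903$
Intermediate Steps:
$C{\left(X \right)} = \frac{-4 + X}{X}$
$C{\left(1 \right)} \left(\left(\left(6 - 4\right)^{2} - 26\right) + \frac{1}{f}\right) = \frac{-4 + 1}{1} \left(\left(\left(6 - 4\right)^{2} - 26\right) + \frac{1}{31}\right) = 1 \left(-3\right) \left(\left(2^{2} - 26\right) + \frac{1}{31}\right) = - 3 \left(\left(4 - 26\right) + \frac{1}{31}\right) = - 3 \left(-22 + \frac{1}{31}\right) = \left(-3\right) \left(- \frac{681}{31}\right) = \frac{2043}{31}$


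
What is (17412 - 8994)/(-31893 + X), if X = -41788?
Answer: -8418/73681 ≈ -0.11425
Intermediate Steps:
(17412 - 8994)/(-31893 + X) = (17412 - 8994)/(-31893 - 41788) = 8418/(-73681) = 8418*(-1/73681) = -8418/73681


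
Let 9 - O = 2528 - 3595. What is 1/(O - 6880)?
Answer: -1/5804 ≈ -0.00017229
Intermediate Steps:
O = 1076 (O = 9 - (2528 - 3595) = 9 - 1*(-1067) = 9 + 1067 = 1076)
1/(O - 6880) = 1/(1076 - 6880) = 1/(-5804) = -1/5804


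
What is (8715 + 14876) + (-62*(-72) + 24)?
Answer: 28079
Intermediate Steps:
(8715 + 14876) + (-62*(-72) + 24) = 23591 + (4464 + 24) = 23591 + 4488 = 28079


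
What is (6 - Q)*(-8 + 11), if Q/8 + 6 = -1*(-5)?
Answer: 42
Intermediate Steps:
Q = -8 (Q = -48 + 8*(-1*(-5)) = -48 + 8*5 = -48 + 40 = -8)
(6 - Q)*(-8 + 11) = (6 - 1*(-8))*(-8 + 11) = (6 + 8)*3 = 14*3 = 42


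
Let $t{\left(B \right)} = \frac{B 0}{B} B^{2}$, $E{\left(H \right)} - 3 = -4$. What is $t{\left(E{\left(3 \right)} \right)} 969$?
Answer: $0$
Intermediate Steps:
$E{\left(H \right)} = -1$ ($E{\left(H \right)} = 3 - 4 = -1$)
$t{\left(B \right)} = 0$ ($t{\left(B \right)} = \frac{0}{B} B^{2} = 0 B^{2} = 0$)
$t{\left(E{\left(3 \right)} \right)} 969 = 0 \cdot 969 = 0$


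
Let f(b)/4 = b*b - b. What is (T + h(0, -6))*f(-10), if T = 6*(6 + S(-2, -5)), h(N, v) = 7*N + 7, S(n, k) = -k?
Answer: 32120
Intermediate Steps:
h(N, v) = 7 + 7*N
T = 66 (T = 6*(6 - 1*(-5)) = 6*(6 + 5) = 6*11 = 66)
f(b) = -4*b + 4*b² (f(b) = 4*(b*b - b) = 4*(b² - b) = -4*b + 4*b²)
(T + h(0, -6))*f(-10) = (66 + (7 + 7*0))*(4*(-10)*(-1 - 10)) = (66 + (7 + 0))*(4*(-10)*(-11)) = (66 + 7)*440 = 73*440 = 32120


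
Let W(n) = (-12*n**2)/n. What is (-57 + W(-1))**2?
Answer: 2025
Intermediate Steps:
W(n) = -12*n
(-57 + W(-1))**2 = (-57 - 12*(-1))**2 = (-57 + 12)**2 = (-45)**2 = 2025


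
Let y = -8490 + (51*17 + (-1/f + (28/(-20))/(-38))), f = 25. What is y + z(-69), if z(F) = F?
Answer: -7307403/950 ≈ -7692.0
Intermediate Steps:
y = -7241853/950 (y = -8490 + (51*17 + (-1/25 + (28/(-20))/(-38))) = -8490 + (867 + (-1*1/25 + (28*(-1/20))*(-1/38))) = -8490 + (867 + (-1/25 - 7/5*(-1/38))) = -8490 + (867 + (-1/25 + 7/190)) = -8490 + (867 - 3/950) = -8490 + 823647/950 = -7241853/950 ≈ -7623.0)
y + z(-69) = -7241853/950 - 69 = -7307403/950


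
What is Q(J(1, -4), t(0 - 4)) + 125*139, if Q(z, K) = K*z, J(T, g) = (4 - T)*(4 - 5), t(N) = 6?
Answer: 17357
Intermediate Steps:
J(T, g) = -4 + T (J(T, g) = (4 - T)*(-1) = -4 + T)
Q(J(1, -4), t(0 - 4)) + 125*139 = 6*(-4 + 1) + 125*139 = 6*(-3) + 17375 = -18 + 17375 = 17357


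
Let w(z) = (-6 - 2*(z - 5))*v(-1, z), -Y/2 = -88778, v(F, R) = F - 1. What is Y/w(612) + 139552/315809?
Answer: 14103572421/192643490 ≈ 73.211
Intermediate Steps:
v(F, R) = -1 + F
Y = 177556 (Y = -2*(-88778) = 177556)
w(z) = -8 + 4*z (w(z) = (-6 - 2*(z - 5))*(-1 - 1) = (-6 - 2*(-5 + z))*(-2) = (-6 + (10 - 2*z))*(-2) = (4 - 2*z)*(-2) = -8 + 4*z)
Y/w(612) + 139552/315809 = 177556/(-8 + 4*612) + 139552/315809 = 177556/(-8 + 2448) + 139552*(1/315809) = 177556/2440 + 139552/315809 = 177556*(1/2440) + 139552/315809 = 44389/610 + 139552/315809 = 14103572421/192643490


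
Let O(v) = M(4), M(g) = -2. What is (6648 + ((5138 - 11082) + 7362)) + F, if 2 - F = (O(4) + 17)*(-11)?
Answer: 8233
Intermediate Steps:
O(v) = -2
F = 167 (F = 2 - (-2 + 17)*(-11) = 2 - 15*(-11) = 2 - 1*(-165) = 2 + 165 = 167)
(6648 + ((5138 - 11082) + 7362)) + F = (6648 + ((5138 - 11082) + 7362)) + 167 = (6648 + (-5944 + 7362)) + 167 = (6648 + 1418) + 167 = 8066 + 167 = 8233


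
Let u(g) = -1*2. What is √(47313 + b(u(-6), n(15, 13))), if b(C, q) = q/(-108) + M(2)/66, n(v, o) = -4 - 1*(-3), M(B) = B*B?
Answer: √1854861591/198 ≈ 217.52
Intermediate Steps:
M(B) = B²
u(g) = -2
n(v, o) = -1 (n(v, o) = -4 + 3 = -1)
b(C, q) = 2/33 - q/108 (b(C, q) = q/(-108) + 2²/66 = q*(-1/108) + 4*(1/66) = -q/108 + 2/33 = 2/33 - q/108)
√(47313 + b(u(-6), n(15, 13))) = √(47313 + (2/33 - 1/108*(-1))) = √(47313 + (2/33 + 1/108)) = √(47313 + 83/1188) = √(56207927/1188) = √1854861591/198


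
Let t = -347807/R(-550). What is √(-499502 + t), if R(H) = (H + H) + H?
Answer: I*√54372812538/330 ≈ 706.61*I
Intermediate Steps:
R(H) = 3*H (R(H) = 2*H + H = 3*H)
t = 347807/1650 (t = -347807/(3*(-550)) = -347807/(-1650) = -347807*(-1/1650) = 347807/1650 ≈ 210.79)
√(-499502 + t) = √(-499502 + 347807/1650) = √(-823830493/1650) = I*√54372812538/330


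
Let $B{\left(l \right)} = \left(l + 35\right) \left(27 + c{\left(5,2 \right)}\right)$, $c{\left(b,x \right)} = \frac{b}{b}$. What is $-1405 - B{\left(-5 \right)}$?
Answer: $-2245$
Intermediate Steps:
$c{\left(b,x \right)} = 1$
$B{\left(l \right)} = 980 + 28 l$ ($B{\left(l \right)} = \left(l + 35\right) \left(27 + 1\right) = \left(35 + l\right) 28 = 980 + 28 l$)
$-1405 - B{\left(-5 \right)} = -1405 - \left(980 + 28 \left(-5\right)\right) = -1405 - \left(980 - 140\right) = -1405 - 840 = -2245$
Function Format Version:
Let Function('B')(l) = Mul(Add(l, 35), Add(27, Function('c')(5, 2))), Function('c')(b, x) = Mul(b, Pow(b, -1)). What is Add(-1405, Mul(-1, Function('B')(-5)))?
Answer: -2245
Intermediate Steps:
Function('c')(b, x) = 1
Function('B')(l) = Add(980, Mul(28, l)) (Function('B')(l) = Mul(Add(l, 35), Add(27, 1)) = Mul(Add(35, l), 28) = Add(980, Mul(28, l)))
Add(-1405, Mul(-1, Function('B')(-5))) = Add(-1405, Mul(-1, Add(980, Mul(28, -5)))) = Add(-1405, Mul(-1, Add(980, -140))) = Add(-1405, Mul(-1, 840)) = Add(-1405, -840) = -2245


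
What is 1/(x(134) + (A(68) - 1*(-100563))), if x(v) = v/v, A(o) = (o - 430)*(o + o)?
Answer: 1/51332 ≈ 1.9481e-5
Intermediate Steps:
A(o) = 2*o*(-430 + o) (A(o) = (-430 + o)*(2*o) = 2*o*(-430 + o))
x(v) = 1
1/(x(134) + (A(68) - 1*(-100563))) = 1/(1 + (2*68*(-430 + 68) - 1*(-100563))) = 1/(1 + (2*68*(-362) + 100563)) = 1/(1 + (-49232 + 100563)) = 1/(1 + 51331) = 1/51332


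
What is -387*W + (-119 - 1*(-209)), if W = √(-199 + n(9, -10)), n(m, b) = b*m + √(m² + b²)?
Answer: 90 - 387*√(-289 + √181) ≈ 90.0 - 6424.0*I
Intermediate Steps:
n(m, b) = √(b² + m²) + b*m (n(m, b) = b*m + √(b² + m²) = √(b² + m²) + b*m)
W = √(-289 + √181) (W = √(-199 + (√((-10)² + 9²) - 10*9)) = √(-199 + (√(100 + 81) - 90)) = √(-199 + (√181 - 90)) = √(-199 + (-90 + √181)) = √(-289 + √181) ≈ 16.6*I)
-387*W + (-119 - 1*(-209)) = -387*√(-289 + √181) + (-119 - 1*(-209)) = -387*√(-289 + √181) + (-119 + 209) = -387*√(-289 + √181) + 90 = 90 - 387*√(-289 + √181)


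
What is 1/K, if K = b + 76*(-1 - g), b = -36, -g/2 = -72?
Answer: -1/11056 ≈ -9.0449e-5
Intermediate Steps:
g = 144 (g = -2*(-72) = 144)
K = -11056 (K = -36 + 76*(-1 - 1*144) = -36 + 76*(-1 - 144) = -36 + 76*(-145) = -36 - 11020 = -11056)
1/K = 1/(-11056) = -1/11056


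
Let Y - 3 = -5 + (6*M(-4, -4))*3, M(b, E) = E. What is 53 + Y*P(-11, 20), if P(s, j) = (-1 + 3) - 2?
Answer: 53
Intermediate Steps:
P(s, j) = 0 (P(s, j) = 2 - 2 = 0)
Y = -74 (Y = 3 + (-5 + (6*(-4))*3) = 3 + (-5 - 24*3) = 3 + (-5 - 72) = 3 - 77 = -74)
53 + Y*P(-11, 20) = 53 - 74*0 = 53 + 0 = 53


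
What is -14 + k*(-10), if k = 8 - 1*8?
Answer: -14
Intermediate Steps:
k = 0 (k = 8 - 8 = 0)
-14 + k*(-10) = -14 + 0*(-10) = -14 + 0 = -14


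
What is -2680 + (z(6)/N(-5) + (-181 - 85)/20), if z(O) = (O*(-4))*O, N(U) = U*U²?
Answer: -673037/250 ≈ -2692.1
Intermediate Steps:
N(U) = U³
z(O) = -4*O² (z(O) = (-4*O)*O = -4*O²)
-2680 + (z(6)/N(-5) + (-181 - 85)/20) = -2680 + ((-4*6²)/((-5)³) + (-181 - 85)/20) = -2680 + (-4*36/(-125) - 266*1/20) = -2680 + (-144*(-1/125) - 133/10) = -2680 + (144/125 - 133/10) = -2680 - 3037/250 = -673037/250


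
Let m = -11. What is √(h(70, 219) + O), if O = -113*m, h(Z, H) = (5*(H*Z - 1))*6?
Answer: √461113 ≈ 679.05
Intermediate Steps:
h(Z, H) = -30 + 30*H*Z (h(Z, H) = (5*(-1 + H*Z))*6 = (-5 + 5*H*Z)*6 = -30 + 30*H*Z)
O = 1243 (O = -113*(-11) = 1243)
√(h(70, 219) + O) = √((-30 + 30*219*70) + 1243) = √((-30 + 459900) + 1243) = √(459870 + 1243) = √461113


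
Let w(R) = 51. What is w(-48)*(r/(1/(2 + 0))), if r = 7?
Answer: 714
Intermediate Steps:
w(-48)*(r/(1/(2 + 0))) = 51*(7/(1/(2 + 0))) = 51*(7/(1/2)) = 51*(7/(½)) = 51*(7*2) = 51*14 = 714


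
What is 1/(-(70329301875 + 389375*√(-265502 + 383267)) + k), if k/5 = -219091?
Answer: -14066079466/989269386780721335155 + 46725*√13085/197853877356144267031 ≈ -1.4192e-11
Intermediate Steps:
k = -1095455 (k = 5*(-219091) = -1095455)
1/(-(70329301875 + 389375*√(-265502 + 383267)) + k) = 1/(-(70329301875 + 389375*√(-265502 + 383267)) - 1095455) = 1/(-(70329301875 + 1168125*√13085) - 1095455) = 1/(-389375*(180621 + 3*√13085) - 1095455) = 1/((-70329301875 - 1168125*√13085) - 1095455) = 1/(-70330397330 - 1168125*√13085)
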